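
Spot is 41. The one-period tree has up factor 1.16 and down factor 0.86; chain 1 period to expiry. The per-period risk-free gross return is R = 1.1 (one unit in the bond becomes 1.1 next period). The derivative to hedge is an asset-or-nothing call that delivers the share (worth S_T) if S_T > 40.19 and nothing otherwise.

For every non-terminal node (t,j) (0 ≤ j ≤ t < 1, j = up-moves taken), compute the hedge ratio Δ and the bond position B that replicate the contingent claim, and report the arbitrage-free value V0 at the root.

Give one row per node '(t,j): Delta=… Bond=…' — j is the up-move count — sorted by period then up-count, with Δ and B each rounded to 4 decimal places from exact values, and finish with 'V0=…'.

(0,0): Delta=3.8667 Bond=-123.9442
V0=34.5891

No-arbitrage ⇒ martingale measure with p* = (R−d)/(u−d) = 0.8000.
Payoff layer (t=1): V(1,0)=0.0000, V(1,1)=47.5600
Node (0,0) S=41.0000: V=(p*·47.5600+(1−p*)·0.0000)/1.1=34.5891; Δ=(47.5600−0.0000)/(47.5600−35.2600)=3.8667; B=V−Δ·S=-123.9442
Self-financing check: at every node Δ·S+B equals the discounted successor values.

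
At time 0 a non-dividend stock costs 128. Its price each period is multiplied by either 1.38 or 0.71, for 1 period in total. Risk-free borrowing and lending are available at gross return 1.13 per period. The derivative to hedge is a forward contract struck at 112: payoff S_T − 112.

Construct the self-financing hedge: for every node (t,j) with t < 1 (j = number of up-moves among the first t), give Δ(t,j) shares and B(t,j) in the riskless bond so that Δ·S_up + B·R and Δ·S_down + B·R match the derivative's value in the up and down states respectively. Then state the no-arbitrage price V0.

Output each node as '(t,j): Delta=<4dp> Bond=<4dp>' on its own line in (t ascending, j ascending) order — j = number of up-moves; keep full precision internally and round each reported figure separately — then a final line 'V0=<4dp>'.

No-arbitrage ⇒ martingale measure with p* = (R−d)/(u−d) = 0.6269.
Terminal values V(1,·): V(1,0)=-21.1200, V(1,1)=64.6400
  t=0,j=0: stock 128.0000 → up 176.6400 (V=64.6400), down 90.8800 (V=-21.1200). Price 28.8850; hedge Δ=1.0000, bond B=-99.1150.
Self-financing check: at every node Δ·S+B equals the discounted successor values.

(0,0): Delta=1.0000 Bond=-99.1150
V0=28.8850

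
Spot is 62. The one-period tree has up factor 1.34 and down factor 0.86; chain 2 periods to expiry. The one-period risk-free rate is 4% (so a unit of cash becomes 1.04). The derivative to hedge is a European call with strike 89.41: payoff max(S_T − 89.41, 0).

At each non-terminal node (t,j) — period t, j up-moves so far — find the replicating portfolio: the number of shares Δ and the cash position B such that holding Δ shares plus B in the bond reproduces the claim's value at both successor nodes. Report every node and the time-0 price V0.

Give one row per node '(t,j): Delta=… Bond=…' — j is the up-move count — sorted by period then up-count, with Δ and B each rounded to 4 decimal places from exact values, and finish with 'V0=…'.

Since d<R<u, set p* = (R−d)/(u−d) = 0.3750; price each node as the discounted p*-expectation of its children.
Terminal values V(2,·): V(2,0)=0.0000, V(2,1)=0.0000, V(2,2)=21.9172
  t=1,j=0: stock 53.3200 → up 71.4488 (V=0.0000), down 45.8552 (V=0.0000). Price 0.0000; hedge Δ=0.0000, bond B=0.0000.
  t=1,j=1: stock 83.0800 → up 111.3272 (V=21.9172), down 71.4488 (V=0.0000). Price 7.9028; hedge Δ=0.5496, bond B=-37.7580.
  t=0,j=0: stock 62.0000 → up 83.0800 (V=7.9028), down 53.3200 (V=0.0000). Price 2.8496; hedge Δ=0.2656, bond B=-13.6147.
Each (Δ,B) replicates both successor values, so the strategy is self-financing and V0 is arbitrage-free.

(0,0): Delta=0.2656 Bond=-13.6147
(1,0): Delta=0.0000 Bond=0.0000
(1,1): Delta=0.5496 Bond=-37.7580
V0=2.8496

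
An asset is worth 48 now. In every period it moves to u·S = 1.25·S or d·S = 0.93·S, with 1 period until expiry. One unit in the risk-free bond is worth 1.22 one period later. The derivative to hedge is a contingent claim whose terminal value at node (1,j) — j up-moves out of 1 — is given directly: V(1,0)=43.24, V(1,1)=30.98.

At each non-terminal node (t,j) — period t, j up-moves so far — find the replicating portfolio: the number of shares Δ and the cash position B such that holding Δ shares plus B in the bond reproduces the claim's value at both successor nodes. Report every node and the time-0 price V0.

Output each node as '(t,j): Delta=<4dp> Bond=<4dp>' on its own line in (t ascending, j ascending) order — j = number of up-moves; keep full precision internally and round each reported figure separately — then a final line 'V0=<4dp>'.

Under the risk-neutral measure, an up-move has probability p* = (R−d)/(u−d) = 0.9062 and values discount at R = 1.22.
At expiry t=1: V(1,0)=43.2400, V(1,1)=30.9800
Node (0,0) S=48.0000: V=(p*·30.9800+(1−p*)·43.2400)/1.22=26.3356; Δ=(30.9800−43.2400)/(60.0000−44.6400)=-0.7982; B=V−Δ·S=64.6481
Self-financing check: at every node Δ·S+B equals the discounted successor values.

(0,0): Delta=-0.7982 Bond=64.6481
V0=26.3356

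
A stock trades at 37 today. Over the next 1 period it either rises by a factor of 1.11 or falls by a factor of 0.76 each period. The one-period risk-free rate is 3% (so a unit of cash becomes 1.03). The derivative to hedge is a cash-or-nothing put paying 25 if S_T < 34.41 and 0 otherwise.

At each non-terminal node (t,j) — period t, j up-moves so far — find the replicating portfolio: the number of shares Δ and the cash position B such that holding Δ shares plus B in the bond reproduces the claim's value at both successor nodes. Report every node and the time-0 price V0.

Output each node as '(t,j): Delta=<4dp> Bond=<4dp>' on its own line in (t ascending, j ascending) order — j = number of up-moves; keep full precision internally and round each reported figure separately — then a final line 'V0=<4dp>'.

No-arbitrage ⇒ martingale measure with p* = (R−d)/(u−d) = 0.7714.
Payoff layer (t=1): V(1,0)=25.0000, V(1,1)=0.0000
  t=0,j=0: stock 37.0000 → up 41.0700 (V=0.0000), down 28.1200 (V=25.0000). Price 5.5479; hedge Δ=-1.9305, bond B=76.9764.
Self-financing check: at every node Δ·S+B equals the discounted successor values.

(0,0): Delta=-1.9305 Bond=76.9764
V0=5.5479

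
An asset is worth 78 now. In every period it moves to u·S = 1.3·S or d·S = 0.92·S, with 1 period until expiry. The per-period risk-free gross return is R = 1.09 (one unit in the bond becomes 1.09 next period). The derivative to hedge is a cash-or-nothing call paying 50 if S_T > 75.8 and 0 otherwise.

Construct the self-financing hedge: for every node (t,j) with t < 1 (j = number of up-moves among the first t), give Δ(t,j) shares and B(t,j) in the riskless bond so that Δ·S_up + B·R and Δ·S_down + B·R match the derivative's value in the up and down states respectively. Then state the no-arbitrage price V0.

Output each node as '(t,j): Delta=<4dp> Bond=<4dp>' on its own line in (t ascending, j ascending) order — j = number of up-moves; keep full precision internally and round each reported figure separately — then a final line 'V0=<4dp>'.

(0,0): Delta=1.6869 Bond=-111.0575
V0=20.5215

No-arbitrage ⇒ martingale measure with p* = (R−d)/(u−d) = 0.4474.
Payoff layer (t=1): V(1,0)=0.0000, V(1,1)=50.0000
(0,0): S=78.0000. Δ = (V_up−V_dn)/(S_up−S_dn) = (50.0000−0.0000)/(101.4000−71.7600) = 1.6869. V = [p*·50.0000 + (1−p*)·0.0000]/1.09 = 20.5215. B = V − Δ·S = -111.0575.
Each (Δ,B) replicates both successor values, so the strategy is self-financing and V0 is arbitrage-free.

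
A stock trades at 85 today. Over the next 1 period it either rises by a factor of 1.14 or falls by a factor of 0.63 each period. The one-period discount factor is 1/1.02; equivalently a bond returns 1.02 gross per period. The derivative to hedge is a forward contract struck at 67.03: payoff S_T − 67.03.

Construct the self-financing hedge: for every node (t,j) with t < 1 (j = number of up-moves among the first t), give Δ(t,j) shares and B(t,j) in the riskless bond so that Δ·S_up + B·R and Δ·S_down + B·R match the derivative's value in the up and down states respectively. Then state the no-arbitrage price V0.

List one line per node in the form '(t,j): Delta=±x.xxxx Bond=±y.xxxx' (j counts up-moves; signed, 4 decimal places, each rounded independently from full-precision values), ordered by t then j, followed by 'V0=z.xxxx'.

Under the risk-neutral measure, an up-move has probability p* = (R−d)/(u−d) = 0.7647 and values discount at R = 1.02.
Terminal payoffs: V(1,0)=-13.4800, V(1,1)=29.8700
Node (0,0) S=85.0000: V=(p*·29.8700+(1−p*)·-13.4800)/1.02=19.2843; Δ=(29.8700−-13.4800)/(96.9000−53.5500)=1.0000; B=V−Δ·S=-65.7157
The time-0 hedge costs 19.2843, which is the no-arbitrage price.

(0,0): Delta=1.0000 Bond=-65.7157
V0=19.2843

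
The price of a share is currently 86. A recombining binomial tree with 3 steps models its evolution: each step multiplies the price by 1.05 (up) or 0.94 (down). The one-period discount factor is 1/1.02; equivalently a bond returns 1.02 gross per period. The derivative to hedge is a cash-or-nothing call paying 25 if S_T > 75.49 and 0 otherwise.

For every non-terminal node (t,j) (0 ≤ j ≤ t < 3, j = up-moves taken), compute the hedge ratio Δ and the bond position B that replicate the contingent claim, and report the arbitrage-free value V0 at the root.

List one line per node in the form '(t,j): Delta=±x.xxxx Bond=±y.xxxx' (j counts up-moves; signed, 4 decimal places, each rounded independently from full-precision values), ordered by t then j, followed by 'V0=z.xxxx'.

(0,0): Delta=0.1889 Bond=6.8320
(1,0): Delta=0.7517 Bond=-38.5262
(1,1): Delta=0.0000 Bond=24.0292
(2,0): Delta=2.9908 Bond=-209.4474
(2,1): Delta=0.0000 Bond=24.5098
(2,2): Delta=0.0000 Bond=24.5098
V0=23.0802

Since d<R<u, set p* = (R−d)/(u−d) = 0.7273; price each node as the discounted p*-expectation of its children.
Terminal payoffs: V(3,0)=0.0000, V(3,1)=25.0000, V(3,2)=25.0000, V(3,3)=25.0000
(2,0): S=75.9896. Δ = (V_up−V_dn)/(S_up−S_dn) = (25.0000−0.0000)/(79.7891−71.4302) = 2.9908. V = [p*·25.0000 + (1−p*)·0.0000]/1.02 = 17.8253. B = V − Δ·S = -209.4474.
(2,1): S=84.8820. Δ = (V_up−V_dn)/(S_up−S_dn) = (25.0000−25.0000)/(89.1261−79.7891) = 0.0000. V = [p*·25.0000 + (1−p*)·25.0000]/1.02 = 24.5098. B = V − Δ·S = 24.5098.
(2,2): S=94.8150. Δ = (V_up−V_dn)/(S_up−S_dn) = (25.0000−25.0000)/(99.5558−89.1261) = 0.0000. V = [p*·25.0000 + (1−p*)·25.0000]/1.02 = 24.5098. B = V − Δ·S = 24.5098.
(1,0): S=80.8400. Δ = (V_up−V_dn)/(S_up−S_dn) = (24.5098−17.8253)/(84.8820−75.9896) = 0.7517. V = [p*·24.5098 + (1−p*)·17.8253]/1.02 = 22.2419. B = V − Δ·S = -38.5262.
(1,1): S=90.3000. Δ = (V_up−V_dn)/(S_up−S_dn) = (24.5098−24.5098)/(94.8150−84.8820) = 0.0000. V = [p*·24.5098 + (1−p*)·24.5098]/1.02 = 24.0292. B = V − Δ·S = 24.0292.
(0,0): S=86.0000. Δ = (V_up−V_dn)/(S_up−S_dn) = (24.0292−22.2419)/(90.3000−80.8400) = 0.1889. V = [p*·24.0292 + (1−p*)·22.2419]/1.02 = 23.0802. B = V − Δ·S = 6.8320.
Each (Δ,B) replicates both successor values, so the strategy is self-financing and V0 is arbitrage-free.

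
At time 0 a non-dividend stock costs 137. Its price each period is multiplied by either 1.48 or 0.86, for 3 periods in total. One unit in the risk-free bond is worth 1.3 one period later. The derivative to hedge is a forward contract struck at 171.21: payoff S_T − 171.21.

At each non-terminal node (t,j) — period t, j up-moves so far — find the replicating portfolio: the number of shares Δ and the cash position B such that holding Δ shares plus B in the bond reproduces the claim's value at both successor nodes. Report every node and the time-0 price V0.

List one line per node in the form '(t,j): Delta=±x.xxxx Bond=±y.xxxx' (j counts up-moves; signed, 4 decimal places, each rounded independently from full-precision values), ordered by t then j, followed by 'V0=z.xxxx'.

(0,0): Delta=1.0000 Bond=-77.9290
(1,0): Delta=1.0000 Bond=-101.3077
(1,1): Delta=1.0000 Bond=-101.3077
(2,0): Delta=1.0000 Bond=-131.7000
(2,1): Delta=1.0000 Bond=-131.7000
(2,2): Delta=1.0000 Bond=-131.7000
V0=59.0710

The replicating-portfolio and risk-neutral prices coincide; use p* = (1.3−0.86)/(1.48−0.86) = 0.7097 for the latter.
Payoff layer (t=3): V(3,0)=-84.0703, V(3,1)=-21.2487, V(3,2)=86.8629, V(3,3)=272.9155
Node (2,0) S=101.3252: V=(p*·-21.2487+(1−p*)·-84.0703)/1.3=-30.3748; Δ=(-21.2487−-84.0703)/(149.9613−87.1397)=1.0000; B=V−Δ·S=-131.7000
Node (2,1) S=174.3736: V=(p*·86.8629+(1−p*)·-21.2487)/1.3=42.6736; Δ=(86.8629−-21.2487)/(258.0729−149.9613)=1.0000; B=V−Δ·S=-131.7000
Node (2,2) S=300.0848: V=(p*·272.9155+(1−p*)·86.8629)/1.3=168.3848; Δ=(272.9155−86.8629)/(444.1255−258.0729)=1.0000; B=V−Δ·S=-131.7000
Node (1,0) S=117.8200: V=(p*·42.6736+(1−p*)·-30.3748)/1.3=16.5123; Δ=(42.6736−-30.3748)/(174.3736−101.3252)=1.0000; B=V−Δ·S=-101.3077
Node (1,1) S=202.7600: V=(p*·168.3848+(1−p*)·42.6736)/1.3=101.4523; Δ=(168.3848−42.6736)/(300.0848−174.3736)=1.0000; B=V−Δ·S=-101.3077
Node (0,0) S=137.0000: V=(p*·101.4523+(1−p*)·16.5123)/1.3=59.0710; Δ=(101.4523−16.5123)/(202.7600−117.8200)=1.0000; B=V−Δ·S=-77.9290
Check: Δ(0,0)·S0 + B(0,0) = 59.0710 = V0.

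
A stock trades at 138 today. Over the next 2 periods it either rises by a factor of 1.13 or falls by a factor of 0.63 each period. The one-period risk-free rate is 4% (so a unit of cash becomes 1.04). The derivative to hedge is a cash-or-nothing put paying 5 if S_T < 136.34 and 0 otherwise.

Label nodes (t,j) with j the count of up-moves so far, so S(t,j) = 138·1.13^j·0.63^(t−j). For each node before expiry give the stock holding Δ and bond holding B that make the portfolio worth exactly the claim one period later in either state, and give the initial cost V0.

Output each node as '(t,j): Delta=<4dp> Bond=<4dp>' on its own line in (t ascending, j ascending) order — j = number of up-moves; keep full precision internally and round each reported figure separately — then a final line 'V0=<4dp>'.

No-arbitrage ⇒ martingale measure with p* = (R−d)/(u−d) = 0.8200.
Terminal values V(2,·): V(2,0)=5.0000, V(2,1)=5.0000, V(2,2)=0.0000
  t=1,j=0: stock 86.9400 → up 98.2422 (V=5.0000), down 54.7722 (V=5.0000). Price 4.8077; hedge Δ=0.0000, bond B=4.8077.
  t=1,j=1: stock 155.9400 → up 176.2122 (V=0.0000), down 98.2422 (V=5.0000). Price 0.8654; hedge Δ=-0.0641, bond B=10.8654.
  t=0,j=0: stock 138.0000 → up 155.9400 (V=0.8654), down 86.9400 (V=4.8077). Price 1.5144; hedge Δ=-0.0571, bond B=9.3990.
Self-financing check: at every node Δ·S+B equals the discounted successor values.

(0,0): Delta=-0.0571 Bond=9.3990
(1,0): Delta=0.0000 Bond=4.8077
(1,1): Delta=-0.0641 Bond=10.8654
V0=1.5144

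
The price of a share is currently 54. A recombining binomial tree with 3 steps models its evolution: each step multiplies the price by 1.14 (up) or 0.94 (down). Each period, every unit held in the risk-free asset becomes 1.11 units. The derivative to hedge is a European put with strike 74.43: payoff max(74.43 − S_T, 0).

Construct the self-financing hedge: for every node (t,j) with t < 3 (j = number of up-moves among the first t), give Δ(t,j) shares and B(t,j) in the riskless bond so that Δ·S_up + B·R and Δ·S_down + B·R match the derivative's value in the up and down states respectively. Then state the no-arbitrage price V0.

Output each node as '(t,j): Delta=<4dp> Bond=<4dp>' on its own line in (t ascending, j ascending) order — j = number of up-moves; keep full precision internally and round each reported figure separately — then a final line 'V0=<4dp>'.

(0,0): Delta=-0.6974 Bond=40.5842
(1,0): Delta=-1.0000 Bond=60.4091
(1,1): Delta=-0.6534 Bond=42.3378
(2,0): Delta=-1.0000 Bond=67.0541
(2,1): Delta=-1.0000 Bond=67.0541
(2,2): Delta=-0.6029 Bond=43.4551
V0=2.9253

Risk-neutral probability p* = (R−d)/(u−d) = (1.11−0.94)/(1.14−0.94) = 0.8500.
At expiry t=3: V(3,0)=29.5785, V(3,1)=20.0356, V(3,2)=8.4623, V(3,3)=0.0000
Node (2,0) S=47.7144: V=(p*·20.0356+(1−p*)·29.5785)/1.11=19.3397; Δ=(20.0356−29.5785)/(54.3944−44.8515)=-1.0000; B=V−Δ·S=67.0541
Node (2,1) S=57.8664: V=(p*·8.4623+(1−p*)·20.0356)/1.11=9.1877; Δ=(8.4623−20.0356)/(65.9677−54.3944)=-1.0000; B=V−Δ·S=67.0541
Node (2,2) S=70.1784: V=(p*·0.0000+(1−p*)·8.4623)/1.11=1.1436; Δ=(0.0000−8.4623)/(80.0034−65.9677)=-0.6029; B=V−Δ·S=43.4551
Node (1,0) S=50.7600: V=(p*·9.1877+(1−p*)·19.3397)/1.11=9.6491; Δ=(9.1877−19.3397)/(57.8664−47.7144)=-1.0000; B=V−Δ·S=60.4091
Node (1,1) S=61.5600: V=(p*·1.1436+(1−p*)·9.1877)/1.11=2.1173; Δ=(1.1436−9.1877)/(70.1784−57.8664)=-0.6534; B=V−Δ·S=42.3378
Node (0,0) S=54.0000: V=(p*·2.1173+(1−p*)·9.6491)/1.11=2.9253; Δ=(2.1173−9.6491)/(61.5600−50.7600)=-0.6974; B=V−Δ·S=40.5842
Check: Δ(0,0)·S0 + B(0,0) = 2.9253 = V0.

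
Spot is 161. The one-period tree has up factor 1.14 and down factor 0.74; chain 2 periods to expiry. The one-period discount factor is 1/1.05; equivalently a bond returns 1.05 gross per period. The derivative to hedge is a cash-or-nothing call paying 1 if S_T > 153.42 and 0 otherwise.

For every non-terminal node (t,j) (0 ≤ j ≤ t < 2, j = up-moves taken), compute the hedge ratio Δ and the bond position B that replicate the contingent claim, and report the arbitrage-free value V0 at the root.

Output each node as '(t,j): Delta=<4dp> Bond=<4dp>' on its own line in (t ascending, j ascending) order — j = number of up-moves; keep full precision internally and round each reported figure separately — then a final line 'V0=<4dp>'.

(0,0): Delta=0.0115 Bond=-1.3005
(1,0): Delta=0.0000 Bond=0.0000
(1,1): Delta=0.0136 Bond=-1.7619
V0=0.5448

Risk-neutral probability p* = (R−d)/(u−d) = (1.05−0.74)/(1.14−0.74) = 0.7750.
Terminal payoffs: V(2,0)=0.0000, V(2,1)=0.0000, V(2,2)=1.0000
  t=1,j=0: stock 119.1400 → up 135.8196 (V=0.0000), down 88.1636 (V=0.0000). Price 0.0000; hedge Δ=0.0000, bond B=0.0000.
  t=1,j=1: stock 183.5400 → up 209.2356 (V=1.0000), down 135.8196 (V=0.0000). Price 0.7381; hedge Δ=0.0136, bond B=-1.7619.
  t=0,j=0: stock 161.0000 → up 183.5400 (V=0.7381), down 119.1400 (V=0.0000). Price 0.5448; hedge Δ=0.0115, bond B=-1.3005.
Each (Δ,B) replicates both successor values, so the strategy is self-financing and V0 is arbitrage-free.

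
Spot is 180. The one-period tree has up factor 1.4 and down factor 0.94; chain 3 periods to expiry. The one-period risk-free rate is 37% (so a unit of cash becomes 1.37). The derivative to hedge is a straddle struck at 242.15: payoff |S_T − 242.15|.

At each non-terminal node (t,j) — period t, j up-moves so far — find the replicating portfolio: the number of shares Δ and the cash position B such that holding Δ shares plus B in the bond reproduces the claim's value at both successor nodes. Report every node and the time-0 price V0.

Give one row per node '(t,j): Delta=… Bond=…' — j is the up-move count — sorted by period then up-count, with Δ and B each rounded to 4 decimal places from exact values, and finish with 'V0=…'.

(0,0): Delta=0.9654 Bond=-87.7478
(1,0): Delta=0.5689 Bond=-53.1240
(1,1): Delta=0.9840 Bond=-124.8952
(2,0): Delta=-1.0000 Bond=176.7518
(2,1): Delta=0.6424 Bond=-90.1891
(2,2): Delta=1.0000 Bond=-176.7518
V0=86.0285

Since d<R<u, set p* = (R−d)/(u−d) = 0.9348; price each node as the discounted p*-expectation of its children.
Payoff layer (t=3): V(3,0)=92.6449, V(3,1)=19.4828, V(3,2)=89.4820, V(3,3)=251.7700
(2,0): S=159.0480. Δ = (V_up−V_dn)/(S_up−S_dn) = (19.4828−92.6449)/(222.6672−149.5051) = -1.0000. V = [p*·19.4828 + (1−p*)·92.6449]/1.37 = 17.7038. B = V − Δ·S = 176.7518.
(2,1): S=236.8800. Δ = (V_up−V_dn)/(S_up−S_dn) = (89.4820−19.4828)/(331.6320−222.6672) = 0.6424. V = [p*·89.4820 + (1−p*)·19.4828]/1.37 = 61.9831. B = V − Δ·S = -90.1891.
(2,2): S=352.8000. Δ = (V_up−V_dn)/(S_up−S_dn) = (251.7700−89.4820)/(493.9200−331.6320) = 1.0000. V = [p*·251.7700 + (1−p*)·89.4820]/1.37 = 176.0482. B = V − Δ·S = -176.7518.
(1,0): S=169.2000. Δ = (V_up−V_dn)/(S_up−S_dn) = (61.9831−17.7038)/(236.8800−159.0480) = 0.5689. V = [p*·61.9831 + (1−p*)·17.7038]/1.37 = 43.1353. B = V − Δ·S = -53.1240.
(1,1): S=252.0000. Δ = (V_up−V_dn)/(S_up−S_dn) = (176.0482−61.9831)/(352.8000−236.8800) = 0.9840. V = [p*·176.0482 + (1−p*)·61.9831]/1.37 = 123.0724. B = V − Δ·S = -124.8952.
(0,0): S=180.0000. Δ = (V_up−V_dn)/(S_up−S_dn) = (123.0724−43.1353)/(252.0000−169.2000) = 0.9654. V = [p*·123.0724 + (1−p*)·43.1353]/1.37 = 86.0285. B = V − Δ·S = -87.7478.
Root portfolio cost Δ·180+B reproduces V0=86.0285.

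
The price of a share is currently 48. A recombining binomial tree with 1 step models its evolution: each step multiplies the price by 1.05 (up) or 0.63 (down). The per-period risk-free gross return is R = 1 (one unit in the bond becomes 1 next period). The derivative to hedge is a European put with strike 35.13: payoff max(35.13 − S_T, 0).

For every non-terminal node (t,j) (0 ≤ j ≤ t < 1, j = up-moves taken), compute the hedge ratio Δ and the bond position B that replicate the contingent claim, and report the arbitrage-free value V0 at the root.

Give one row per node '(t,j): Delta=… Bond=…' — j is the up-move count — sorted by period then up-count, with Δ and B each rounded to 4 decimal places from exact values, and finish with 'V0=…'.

The replicating-portfolio and risk-neutral prices coincide; use p* = (1−0.63)/(1.05−0.63) = 0.8810 for the latter.
Terminal values V(1,·): V(1,0)=4.8900, V(1,1)=0.0000
Node (0,0) S=48.0000: V=(p*·0.0000+(1−p*)·4.8900)/1=0.5821; Δ=(0.0000−4.8900)/(50.4000−30.2400)=-0.2426; B=V−Δ·S=12.2250
Self-financing check: at every node Δ·S+B equals the discounted successor values.

(0,0): Delta=-0.2426 Bond=12.2250
V0=0.5821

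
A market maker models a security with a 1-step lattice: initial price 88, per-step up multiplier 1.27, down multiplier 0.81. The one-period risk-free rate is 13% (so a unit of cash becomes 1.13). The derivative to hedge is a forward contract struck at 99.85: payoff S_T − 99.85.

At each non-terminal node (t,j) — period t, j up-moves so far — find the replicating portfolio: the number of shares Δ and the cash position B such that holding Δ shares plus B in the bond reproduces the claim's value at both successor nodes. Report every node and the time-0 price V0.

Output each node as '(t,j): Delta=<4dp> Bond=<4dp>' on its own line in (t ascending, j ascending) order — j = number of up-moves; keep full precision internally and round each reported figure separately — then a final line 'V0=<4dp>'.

(0,0): Delta=1.0000 Bond=-88.3628
V0=-0.3628

The replicating-portfolio and risk-neutral prices coincide; use p* = (1.13−0.81)/(1.27−0.81) = 0.6957 for the latter.
Terminal values V(1,·): V(1,0)=-28.5700, V(1,1)=11.9100
  t=0,j=0: stock 88.0000 → up 111.7600 (V=11.9100), down 71.2800 (V=-28.5700). Price -0.3628; hedge Δ=1.0000, bond B=-88.3628.
Root portfolio cost Δ·88+B reproduces V0=-0.3628.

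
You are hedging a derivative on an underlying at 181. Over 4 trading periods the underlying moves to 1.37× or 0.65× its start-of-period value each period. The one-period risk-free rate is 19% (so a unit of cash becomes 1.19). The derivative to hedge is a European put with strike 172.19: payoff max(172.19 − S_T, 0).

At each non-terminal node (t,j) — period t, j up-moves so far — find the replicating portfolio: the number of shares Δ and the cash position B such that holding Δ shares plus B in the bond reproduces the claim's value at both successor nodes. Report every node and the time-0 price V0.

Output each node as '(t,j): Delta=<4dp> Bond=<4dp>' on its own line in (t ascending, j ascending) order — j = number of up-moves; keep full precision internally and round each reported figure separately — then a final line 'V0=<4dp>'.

(0,0): Delta=-0.1059 Bond=24.8886
(1,0): Delta=-0.3889 Bond=62.9062
(1,1): Delta=-0.0612 Bond=18.5212
(2,0): Delta=-1.0000 Bond=121.5945
(2,1): Delta=-0.2922 Bond=59.2797
(2,2): Delta=-0.0246 Bond=9.6270
(3,0): Delta=-1.0000 Bond=144.6975
(3,1): Delta=-1.0000 Bond=144.6975
(3,2): Delta=-0.1803 Bond=45.8246
(3,3): Delta=0.0000 Bond=0.0000
V0=5.7202

Risk-neutral probability p* = (R−d)/(u−d) = (1.19−0.65)/(1.37−0.65) = 0.7500.
Terminal values V(4,·): V(4,0)=139.8804, V(4,1)=104.0912, V(4,2)=28.6588, V(4,3)=0.0000, V(4,4)=0.0000
(3,0): S=49.7071. Δ = (V_up−V_dn)/(S_up−S_dn) = (104.0912−139.8804)/(68.0988−32.3096) = -1.0000. V = [p*·104.0912 + (1−p*)·139.8804]/1.19 = 94.9904. B = V − Δ·S = 144.6975.
(3,1): S=104.7673. Δ = (V_up−V_dn)/(S_up−S_dn) = (28.6588−104.0912)/(143.5312−68.0988) = -1.0000. V = [p*·28.6588 + (1−p*)·104.0912]/1.19 = 39.9302. B = V − Δ·S = 144.6975.
(3,2): S=220.8173. Δ = (V_up−V_dn)/(S_up−S_dn) = (0.0000−28.6588)/(302.5197−143.5312) = -0.1803. V = [p*·0.0000 + (1−p*)·28.6588]/1.19 = 6.0207. B = V − Δ·S = 45.8246.
(3,3): S=465.4149. Δ = (V_up−V_dn)/(S_up−S_dn) = (0.0000−0.0000)/(637.6184−302.5197) = 0.0000. V = [p*·0.0000 + (1−p*)·0.0000]/1.19 = 0.0000. B = V − Δ·S = 0.0000.
(2,0): S=76.4725. Δ = (V_up−V_dn)/(S_up−S_dn) = (39.9302−94.9904)/(104.7673−49.7071) = -1.0000. V = [p*·39.9302 + (1−p*)·94.9904]/1.19 = 45.1220. B = V − Δ·S = 121.5945.
(2,1): S=161.1805. Δ = (V_up−V_dn)/(S_up−S_dn) = (6.0207−39.9302)/(220.8173−104.7673) = -0.2922. V = [p*·6.0207 + (1−p*)·39.9302]/1.19 = 12.1833. B = V − Δ·S = 59.2797.
(2,2): S=339.7189. Δ = (V_up−V_dn)/(S_up−S_dn) = (0.0000−6.0207)/(465.4149−220.8173) = -0.0246. V = [p*·0.0000 + (1−p*)·6.0207]/1.19 = 1.2649. B = V − Δ·S = 9.6270.
(1,0): S=117.6500. Δ = (V_up−V_dn)/(S_up−S_dn) = (12.1833−45.1220)/(161.1805−76.4725) = -0.3889. V = [p*·12.1833 + (1−p*)·45.1220]/1.19 = 17.1580. B = V − Δ·S = 62.9062.
(1,1): S=247.9700. Δ = (V_up−V_dn)/(S_up−S_dn) = (1.2649−12.1833)/(339.7189−161.1805) = -0.0612. V = [p*·1.2649 + (1−p*)·12.1833]/1.19 = 3.3567. B = V − Δ·S = 18.5212.
(0,0): S=181.0000. Δ = (V_up−V_dn)/(S_up−S_dn) = (3.3567−17.1580)/(247.9700−117.6500) = -0.1059. V = [p*·3.3567 + (1−p*)·17.1580]/1.19 = 5.7202. B = V − Δ·S = 24.8886.
Each (Δ,B) replicates both successor values, so the strategy is self-financing and V0 is arbitrage-free.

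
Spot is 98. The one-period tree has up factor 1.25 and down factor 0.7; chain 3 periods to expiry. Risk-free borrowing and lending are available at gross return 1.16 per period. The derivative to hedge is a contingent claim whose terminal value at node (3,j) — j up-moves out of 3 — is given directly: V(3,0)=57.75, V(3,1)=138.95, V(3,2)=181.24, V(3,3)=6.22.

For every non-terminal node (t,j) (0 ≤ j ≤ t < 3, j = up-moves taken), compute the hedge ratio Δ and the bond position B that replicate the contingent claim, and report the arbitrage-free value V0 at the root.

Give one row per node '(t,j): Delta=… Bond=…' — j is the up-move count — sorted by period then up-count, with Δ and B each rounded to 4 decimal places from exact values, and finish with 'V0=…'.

Under the risk-neutral measure, an up-move has probability p* = (R−d)/(u−d) = 0.8364 and values discount at R = 1.16.
Payoff layer (t=3): V(3,0)=57.7500, V(3,1)=138.9500, V(3,2)=181.2400, V(3,3)=6.2200
(2,0): S=48.0200. Δ = (V_up−V_dn)/(S_up−S_dn) = (138.9500−57.7500)/(60.0250−33.6140) = 3.0745. V = [p*·138.9500 + (1−p*)·57.7500]/1.16 = 108.3299. B = V − Δ·S = -39.3064.
(2,1): S=85.7500. Δ = (V_up−V_dn)/(S_up−S_dn) = (181.2400−138.9500)/(107.1875−60.0250) = 0.8967. V = [p*·181.2400 + (1−p*)·138.9500]/1.16 = 150.2757. B = V − Δ·S = 73.3848.
(2,2): S=153.1250. Δ = (V_up−V_dn)/(S_up−S_dn) = (6.2200−181.2400)/(191.4062−107.1875) = -2.0782. V = [p*·6.2200 + (1−p*)·181.2400]/1.16 = 30.0514. B = V − Δ·S = 348.2696.
(1,0): S=68.6000. Δ = (V_up−V_dn)/(S_up−S_dn) = (150.2757−108.3299)/(85.7500−48.0200) = 1.1117. V = [p*·150.2757 + (1−p*)·108.3299]/1.16 = 123.6309. B = V − Δ·S = 47.3659.
(1,1): S=122.5000. Δ = (V_up−V_dn)/(S_up−S_dn) = (30.0514−150.2757)/(153.1250−85.7500) = -1.7844. V = [p*·30.0514 + (1−p*)·150.2757]/1.16 = 42.8659. B = V − Δ·S = 261.4556.
(0,0): S=98.0000. Δ = (V_up−V_dn)/(S_up−S_dn) = (42.8659−123.6309)/(122.5000−68.6000) = -1.4984. V = [p*·42.8659 + (1−p*)·123.6309]/1.16 = 48.3466. B = V − Δ·S = 195.1920.
Root portfolio cost Δ·98+B reproduces V0=48.3466.

(0,0): Delta=-1.4984 Bond=195.1920
(1,0): Delta=1.1117 Bond=47.3659
(1,1): Delta=-1.7844 Bond=261.4556
(2,0): Delta=3.0745 Bond=-39.3064
(2,1): Delta=0.8967 Bond=73.3848
(2,2): Delta=-2.0782 Bond=348.2696
V0=48.3466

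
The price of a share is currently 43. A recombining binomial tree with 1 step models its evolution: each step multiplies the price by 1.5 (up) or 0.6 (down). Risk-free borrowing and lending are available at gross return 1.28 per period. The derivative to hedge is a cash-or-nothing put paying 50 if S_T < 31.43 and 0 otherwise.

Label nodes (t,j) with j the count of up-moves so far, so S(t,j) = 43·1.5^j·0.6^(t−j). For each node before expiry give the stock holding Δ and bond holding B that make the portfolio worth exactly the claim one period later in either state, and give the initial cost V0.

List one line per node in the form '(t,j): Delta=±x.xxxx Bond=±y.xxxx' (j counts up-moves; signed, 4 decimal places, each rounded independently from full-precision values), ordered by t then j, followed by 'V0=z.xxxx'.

No-arbitrage ⇒ martingale measure with p* = (R−d)/(u−d) = 0.7556.
Payoff layer (t=1): V(1,0)=50.0000, V(1,1)=0.0000
(0,0): S=43.0000. Δ = (V_up−V_dn)/(S_up−S_dn) = (0.0000−50.0000)/(64.5000−25.8000) = -1.2920. V = [p*·0.0000 + (1−p*)·50.0000]/1.28 = 9.5486. B = V − Δ·S = 65.1042.
Self-financing check: at every node Δ·S+B equals the discounted successor values.

(0,0): Delta=-1.2920 Bond=65.1042
V0=9.5486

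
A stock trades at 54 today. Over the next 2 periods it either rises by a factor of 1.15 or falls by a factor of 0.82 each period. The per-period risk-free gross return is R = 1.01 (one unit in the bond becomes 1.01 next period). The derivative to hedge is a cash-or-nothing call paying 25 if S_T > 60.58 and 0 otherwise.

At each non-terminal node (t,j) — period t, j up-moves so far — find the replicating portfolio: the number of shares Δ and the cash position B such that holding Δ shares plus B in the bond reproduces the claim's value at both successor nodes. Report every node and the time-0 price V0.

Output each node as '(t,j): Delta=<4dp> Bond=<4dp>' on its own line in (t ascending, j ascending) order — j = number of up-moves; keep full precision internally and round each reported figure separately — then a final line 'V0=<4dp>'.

(0,0): Delta=0.7997 Bond=-35.0620
(1,0): Delta=0.0000 Bond=0.0000
(1,1): Delta=1.2199 Bond=-61.5062
V0=8.1241

Since d<R<u, set p* = (R−d)/(u−d) = 0.5758; price each node as the discounted p*-expectation of its children.
Payoff layer (t=2): V(2,0)=0.0000, V(2,1)=0.0000, V(2,2)=25.0000
  t=1,j=0: stock 44.2800 → up 50.9220 (V=0.0000), down 36.3096 (V=0.0000). Price 0.0000; hedge Δ=0.0000, bond B=0.0000.
  t=1,j=1: stock 62.1000 → up 71.4150 (V=25.0000), down 50.9220 (V=0.0000). Price 14.2514; hedge Δ=1.2199, bond B=-61.5062.
  t=0,j=0: stock 54.0000 → up 62.1000 (V=14.2514), down 44.2800 (V=0.0000). Price 8.1241; hedge Δ=0.7997, bond B=-35.0620.
Root portfolio cost Δ·54+B reproduces V0=8.1241.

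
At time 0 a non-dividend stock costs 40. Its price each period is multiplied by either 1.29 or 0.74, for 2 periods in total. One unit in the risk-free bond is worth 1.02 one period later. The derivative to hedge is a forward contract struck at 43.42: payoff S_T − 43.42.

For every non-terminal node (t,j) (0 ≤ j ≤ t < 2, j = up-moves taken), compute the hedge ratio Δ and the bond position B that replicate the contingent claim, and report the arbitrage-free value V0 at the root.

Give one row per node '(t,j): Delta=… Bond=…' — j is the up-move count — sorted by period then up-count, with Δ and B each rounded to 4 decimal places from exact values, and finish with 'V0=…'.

(0,0): Delta=1.0000 Bond=-41.7339
(1,0): Delta=1.0000 Bond=-42.5686
(1,1): Delta=1.0000 Bond=-42.5686
V0=-1.7339

Since d<R<u, set p* = (R−d)/(u−d) = 0.5091; price each node as the discounted p*-expectation of its children.
Terminal payoffs: V(2,0)=-21.5160, V(2,1)=-5.2360, V(2,2)=23.1440
Node (1,0) S=29.6000: V=(p*·-5.2360+(1−p*)·-21.5160)/1.02=-12.9686; Δ=(-5.2360−-21.5160)/(38.1840−21.9040)=1.0000; B=V−Δ·S=-42.5686
Node (1,1) S=51.6000: V=(p*·23.1440+(1−p*)·-5.2360)/1.02=9.0314; Δ=(23.1440−-5.2360)/(66.5640−38.1840)=1.0000; B=V−Δ·S=-42.5686
Node (0,0) S=40.0000: V=(p*·9.0314+(1−p*)·-12.9686)/1.02=-1.7339; Δ=(9.0314−-12.9686)/(51.6000−29.6000)=1.0000; B=V−Δ·S=-41.7339
Each (Δ,B) replicates both successor values, so the strategy is self-financing and V0 is arbitrage-free.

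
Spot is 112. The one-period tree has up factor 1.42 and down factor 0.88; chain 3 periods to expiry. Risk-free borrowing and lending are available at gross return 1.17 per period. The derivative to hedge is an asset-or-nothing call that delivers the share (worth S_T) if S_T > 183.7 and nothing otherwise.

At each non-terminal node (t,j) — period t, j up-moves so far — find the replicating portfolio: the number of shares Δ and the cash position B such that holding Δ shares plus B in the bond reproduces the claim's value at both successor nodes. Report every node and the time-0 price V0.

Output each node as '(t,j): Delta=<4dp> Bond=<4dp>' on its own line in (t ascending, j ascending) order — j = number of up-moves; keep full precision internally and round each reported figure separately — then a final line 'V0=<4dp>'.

(0,0): Delta=1.6185 Bond=-100.5516
(1,0): Delta=1.7140 Bond=-127.0571
(1,1): Delta=1.5675 Bond=-109.5320
(2,0): Delta=0.0000 Bond=0.0000
(2,1): Delta=2.6296 Bond=-276.8091
(2,2): Delta=1.0000 Bond=0.0000
V0=80.7171

No-arbitrage ⇒ martingale measure with p* = (R−d)/(u−d) = 0.5370.
Terminal values V(3,·): V(3,0)=0.0000, V(3,1)=0.0000, V(3,2)=198.7364, V(3,3)=320.6883
(2,0): S=86.7328. Δ = (V_up−V_dn)/(S_up−S_dn) = (0.0000−0.0000)/(123.1606−76.3249) = 0.0000. V = [p*·0.0000 + (1−p*)·0.0000]/1.17 = 0.0000. B = V − Δ·S = 0.0000.
(2,1): S=139.9552. Δ = (V_up−V_dn)/(S_up−S_dn) = (198.7364−0.0000)/(198.7364−123.1606) = 2.6296. V = [p*·198.7364 + (1−p*)·0.0000]/1.17 = 91.2212. B = V − Δ·S = -276.8091.
(2,2): S=225.8368. Δ = (V_up−V_dn)/(S_up−S_dn) = (320.6883−198.7364)/(320.6883−198.7364) = 1.0000. V = [p*·320.6883 + (1−p*)·198.7364]/1.17 = 225.8368. B = V − Δ·S = 0.0000.
(1,0): S=98.5600. Δ = (V_up−V_dn)/(S_up−S_dn) = (91.2212−0.0000)/(139.9552−86.7328) = 1.7140. V = [p*·91.2212 + (1−p*)·0.0000]/1.17 = 41.8711. B = V − Δ·S = -127.0571.
(1,1): S=159.0400. Δ = (V_up−V_dn)/(S_up−S_dn) = (225.8368−91.2212)/(225.8368−139.9552) = 1.5675. V = [p*·225.8368 + (1−p*)·91.2212]/1.17 = 139.7562. B = V − Δ·S = -109.5320.
(0,0): S=112.0000. Δ = (V_up−V_dn)/(S_up−S_dn) = (139.7562−41.8711)/(159.0400−98.5600) = 1.6185. V = [p*·139.7562 + (1−p*)·41.8711]/1.17 = 80.7171. B = V − Δ·S = -100.5516.
Self-financing check: at every node Δ·S+B equals the discounted successor values.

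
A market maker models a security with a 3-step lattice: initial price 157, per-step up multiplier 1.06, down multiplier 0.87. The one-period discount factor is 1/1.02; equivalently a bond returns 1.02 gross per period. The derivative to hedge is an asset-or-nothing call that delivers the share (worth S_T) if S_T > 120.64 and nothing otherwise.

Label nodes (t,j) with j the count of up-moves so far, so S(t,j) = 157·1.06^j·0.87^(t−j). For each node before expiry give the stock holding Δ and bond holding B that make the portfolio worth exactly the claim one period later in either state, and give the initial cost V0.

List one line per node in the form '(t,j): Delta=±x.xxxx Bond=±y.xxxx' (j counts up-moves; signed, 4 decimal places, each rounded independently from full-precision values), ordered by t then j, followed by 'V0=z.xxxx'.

(0,0): Delta=1.1476 Bond=-24.0892
(1,0): Delta=1.8222 Bond=-116.7121
(1,1): Delta=1.0000 Bond=0.0000
(2,0): Delta=5.5789 Bond=-565.4699
(2,1): Delta=1.0000 Bond=0.0000
(2,2): Delta=1.0000 Bond=0.0000
V0=156.0910

Under the risk-neutral measure, an up-move has probability p* = (R−d)/(u−d) = 0.7895 and values discount at R = 1.02.
Payoff layer (t=3): V(3,0)=0.0000, V(3,1)=125.9633, V(3,2)=153.4725, V(3,3)=186.9895
(2,0): S=118.8333. Δ = (V_up−V_dn)/(S_up−S_dn) = (125.9633−0.0000)/(125.9633−103.3850) = 5.5789. V = [p*·125.9633 + (1−p*)·0.0000]/1.02 = 97.4948. B = V − Δ·S = -565.4699.
(2,1): S=144.7854. Δ = (V_up−V_dn)/(S_up−S_dn) = (153.4725−125.9633)/(153.4725−125.9633) = 1.0000. V = [p*·153.4725 + (1−p*)·125.9633]/1.02 = 144.7854. B = V − Δ·S = 0.0000.
(2,2): S=176.4052. Δ = (V_up−V_dn)/(S_up−S_dn) = (186.9895−153.4725)/(186.9895−153.4725) = 1.0000. V = [p*·186.9895 + (1−p*)·153.4725]/1.02 = 176.4052. B = V − Δ·S = 0.0000.
(1,0): S=136.5900. Δ = (V_up−V_dn)/(S_up−S_dn) = (144.7854−97.4948)/(144.7854−118.8333) = 1.8222. V = [p*·144.7854 + (1−p*)·97.4948]/1.02 = 132.1858. B = V − Δ·S = -116.7121.
(1,1): S=166.4200. Δ = (V_up−V_dn)/(S_up−S_dn) = (176.4052−144.7854)/(176.4052−144.7854) = 1.0000. V = [p*·176.4052 + (1−p*)·144.7854]/1.02 = 166.4200. B = V − Δ·S = 0.0000.
(0,0): S=157.0000. Δ = (V_up−V_dn)/(S_up−S_dn) = (166.4200−132.1858)/(166.4200−136.5900) = 1.1476. V = [p*·166.4200 + (1−p*)·132.1858]/1.02 = 156.0910. B = V − Δ·S = -24.0892.
Each (Δ,B) replicates both successor values, so the strategy is self-financing and V0 is arbitrage-free.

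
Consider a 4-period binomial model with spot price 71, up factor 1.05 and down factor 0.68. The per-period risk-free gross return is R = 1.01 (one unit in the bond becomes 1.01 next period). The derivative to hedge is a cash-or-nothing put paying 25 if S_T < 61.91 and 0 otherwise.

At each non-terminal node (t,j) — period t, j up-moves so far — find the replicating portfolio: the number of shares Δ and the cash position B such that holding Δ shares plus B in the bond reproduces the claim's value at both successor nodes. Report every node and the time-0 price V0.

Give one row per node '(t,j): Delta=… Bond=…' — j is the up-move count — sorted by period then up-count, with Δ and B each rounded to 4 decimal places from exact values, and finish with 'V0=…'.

The replicating-portfolio and risk-neutral prices coincide; use p* = (1.01−0.68)/(1.05−0.68) = 0.8919 for the latter.
Terminal values V(4,·): V(4,0)=25.0000, V(4,1)=25.0000, V(4,2)=25.0000, V(4,3)=25.0000, V(4,4)=0.0000
  t=3,j=0: stock 22.3247 → up 23.4409 (V=25.0000), down 15.1808 (V=25.0000). Price 24.7525; hedge Δ=0.0000, bond B=24.7525.
  t=3,j=1: stock 34.4719 → up 36.1955 (V=25.0000), down 23.4409 (V=25.0000). Price 24.7525; hedge Δ=0.0000, bond B=24.7525.
  t=3,j=2: stock 53.2287 → up 55.8901 (V=25.0000), down 36.1955 (V=25.0000). Price 24.7525; hedge Δ=0.0000, bond B=24.7525.
  t=3,j=3: stock 82.1914 → up 86.3009 (V=0.0000), down 55.8901 (V=25.0000). Price 2.6759; hedge Δ=-0.8221, bond B=70.2435.
  t=2,j=0: stock 32.8304 → up 34.4719 (V=24.7525), down 22.3247 (V=24.7525). Price 24.5074; hedge Δ=0.0000, bond B=24.5074.
  t=2,j=1: stock 50.6940 → up 53.2287 (V=24.7525), down 34.4719 (V=24.7525). Price 24.5074; hedge Δ=0.0000, bond B=24.5074.
  t=2,j=2: stock 78.2775 → up 82.1914 (V=2.6759), down 53.2287 (V=24.7525). Price 5.0125; hedge Δ=-0.7622, bond B=64.6788.
  t=1,j=0: stock 48.2800 → up 50.6940 (V=24.5074), down 32.8304 (V=24.5074). Price 24.2648; hedge Δ=0.0000, bond B=24.2648.
  t=1,j=1: stock 74.5500 → up 78.2775 (V=5.0125), down 50.6940 (V=24.5074). Price 7.0495; hedge Δ=-0.7068, bond B=59.7385.
  t=0,j=0: stock 71.0000 → up 74.5500 (V=7.0495), down 48.2800 (V=24.2648). Price 8.8224; hedge Δ=-0.6553, bond B=55.3500.
Check: Δ(0,0)·S0 + B(0,0) = 8.8224 = V0.

(0,0): Delta=-0.6553 Bond=55.3500
(1,0): Delta=0.0000 Bond=24.2648
(1,1): Delta=-0.7068 Bond=59.7385
(2,0): Delta=0.0000 Bond=24.5074
(2,1): Delta=0.0000 Bond=24.5074
(2,2): Delta=-0.7622 Bond=64.6788
(3,0): Delta=0.0000 Bond=24.7525
(3,1): Delta=0.0000 Bond=24.7525
(3,2): Delta=0.0000 Bond=24.7525
(3,3): Delta=-0.8221 Bond=70.2435
V0=8.8224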